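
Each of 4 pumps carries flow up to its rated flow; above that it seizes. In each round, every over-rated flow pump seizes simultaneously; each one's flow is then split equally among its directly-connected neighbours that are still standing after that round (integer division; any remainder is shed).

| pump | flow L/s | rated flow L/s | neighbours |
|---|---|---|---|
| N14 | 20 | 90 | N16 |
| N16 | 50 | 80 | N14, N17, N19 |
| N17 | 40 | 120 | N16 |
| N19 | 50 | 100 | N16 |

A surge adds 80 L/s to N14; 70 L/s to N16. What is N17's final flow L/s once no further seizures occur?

100

Round 1 — N14 at 100 > 90; N16 at 120 > 80. N14, N16 seize.
  N14 sheds 100 L/s: no online neighbours, lost.
  N16 sheds 120 L/s to N17, N19: 60 each.
    N17: 40+60 = 100 ≤ 120
    N19: 50+60 = 110 > 100
Round 2 — N19 seizes.
  N19 sheds 110 L/s: no online neighbours, lost.
No further seizures.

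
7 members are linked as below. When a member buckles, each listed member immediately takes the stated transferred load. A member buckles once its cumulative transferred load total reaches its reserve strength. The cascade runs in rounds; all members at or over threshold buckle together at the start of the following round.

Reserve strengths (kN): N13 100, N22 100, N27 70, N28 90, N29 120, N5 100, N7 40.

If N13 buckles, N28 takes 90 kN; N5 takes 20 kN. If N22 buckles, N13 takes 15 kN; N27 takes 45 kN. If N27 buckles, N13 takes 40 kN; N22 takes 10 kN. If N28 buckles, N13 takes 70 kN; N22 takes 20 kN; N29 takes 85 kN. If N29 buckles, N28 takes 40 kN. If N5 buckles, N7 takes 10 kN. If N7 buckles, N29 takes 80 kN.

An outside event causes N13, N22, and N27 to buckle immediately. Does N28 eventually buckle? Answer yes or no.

Round 1 — N13, N22, N27 buckle (initial).
  N28: +90 → 90 ≥ 90
  N5: +20 → 20 < 100
Round 2 — N28 buckles.
  N29: +85 → 85 < 120
No further bucklings.

yes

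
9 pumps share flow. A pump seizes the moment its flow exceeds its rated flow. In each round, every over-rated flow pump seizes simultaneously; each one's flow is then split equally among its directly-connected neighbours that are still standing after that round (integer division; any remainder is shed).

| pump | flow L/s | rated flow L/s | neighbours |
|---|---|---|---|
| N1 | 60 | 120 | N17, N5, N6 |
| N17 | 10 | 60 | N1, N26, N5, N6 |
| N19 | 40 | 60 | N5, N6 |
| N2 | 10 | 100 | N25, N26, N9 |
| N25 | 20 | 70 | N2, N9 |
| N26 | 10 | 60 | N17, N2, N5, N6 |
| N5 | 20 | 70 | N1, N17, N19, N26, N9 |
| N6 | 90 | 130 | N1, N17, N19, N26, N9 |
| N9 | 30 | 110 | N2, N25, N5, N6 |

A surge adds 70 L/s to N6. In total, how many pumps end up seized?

6

Round 1 — N6 at 160 > 130. N6 seizes.
  N6 sheds 160 L/s to N1, N17, N19, N26, N9: 32 each.
    N1: 60+32 = 92 ≤ 120
    N17: 10+32 = 42 ≤ 60
    N19: 40+32 = 72 > 60
    N26: 10+32 = 42 ≤ 60
    N9: 30+32 = 62 ≤ 110
Round 2 — N19 seizes.
  N19 sheds 72 L/s to N5: 72 each.
    N5: 20+72 = 92 > 70
Round 3 — N5 seizes.
  N5 sheds 92 L/s to N1, N17, N26, N9: 23 each.
    N1: 92+23 = 115 ≤ 120
    N17: 42+23 = 65 > 60
    N26: 42+23 = 65 > 60
    N9: 62+23 = 85 ≤ 110
Round 4 — N17, N26 seize.
  N17 sheds 65 L/s to N1: 65 each.
    N1: 115+65 = 180 > 120
  N26 sheds 65 L/s to N2: 65 each.
    N2: 10+65 = 75 ≤ 100
Round 5 — N1 seizes.
  N1 sheds 180 L/s: no online neighbours, lost.
No further seizures.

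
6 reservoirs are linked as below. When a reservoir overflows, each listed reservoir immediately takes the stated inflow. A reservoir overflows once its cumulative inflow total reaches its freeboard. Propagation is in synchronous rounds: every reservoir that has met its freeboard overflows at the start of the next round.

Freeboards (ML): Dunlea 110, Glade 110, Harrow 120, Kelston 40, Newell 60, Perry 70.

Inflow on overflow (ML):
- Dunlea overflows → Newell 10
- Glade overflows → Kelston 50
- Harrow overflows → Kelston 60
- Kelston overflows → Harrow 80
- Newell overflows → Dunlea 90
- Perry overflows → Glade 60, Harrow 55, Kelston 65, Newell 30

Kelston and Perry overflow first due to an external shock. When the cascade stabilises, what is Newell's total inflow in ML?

Round 1 — Kelston, Perry overflow (initial).
  Glade: +60 → 60 < 110
  Harrow: +80+55 → 135 ≥ 120
  Newell: +30 → 30 < 60
Round 2 — Harrow overflows.
No further overflows.

30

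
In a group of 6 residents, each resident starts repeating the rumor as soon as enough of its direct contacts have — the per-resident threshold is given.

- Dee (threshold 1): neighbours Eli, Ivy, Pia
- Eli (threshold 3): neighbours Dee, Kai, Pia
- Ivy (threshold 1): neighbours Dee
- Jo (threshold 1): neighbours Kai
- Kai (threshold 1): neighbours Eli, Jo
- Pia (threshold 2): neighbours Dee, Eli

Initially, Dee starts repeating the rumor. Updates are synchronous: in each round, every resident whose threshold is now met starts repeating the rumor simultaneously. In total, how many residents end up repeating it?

Round 1 — Dee starts repeating the rumor (initial).
Round 2 — checking thresholds:
  Eli: 1 of 3 neighbours < 3, not yet.
  Ivy: 1 of 1 neighbours ≥ 1, starts repeating the rumor.
  Pia: 1 of 2 neighbours < 2, not yet.
Round 3 — no new spreads; cascade stops.

2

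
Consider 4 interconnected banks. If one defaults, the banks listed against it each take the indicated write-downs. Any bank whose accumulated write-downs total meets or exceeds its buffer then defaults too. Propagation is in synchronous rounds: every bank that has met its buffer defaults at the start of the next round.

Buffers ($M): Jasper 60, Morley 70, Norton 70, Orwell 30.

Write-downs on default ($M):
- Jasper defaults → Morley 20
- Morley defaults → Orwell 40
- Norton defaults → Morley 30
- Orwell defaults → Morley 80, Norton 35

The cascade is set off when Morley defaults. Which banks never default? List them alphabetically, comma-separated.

Round 1 — Morley defaults (initial).
  Orwell: +40 → 40 ≥ 30
Round 2 — Orwell defaults.
  Norton: +35 → 35 < 70
No further defaults.

Jasper, Norton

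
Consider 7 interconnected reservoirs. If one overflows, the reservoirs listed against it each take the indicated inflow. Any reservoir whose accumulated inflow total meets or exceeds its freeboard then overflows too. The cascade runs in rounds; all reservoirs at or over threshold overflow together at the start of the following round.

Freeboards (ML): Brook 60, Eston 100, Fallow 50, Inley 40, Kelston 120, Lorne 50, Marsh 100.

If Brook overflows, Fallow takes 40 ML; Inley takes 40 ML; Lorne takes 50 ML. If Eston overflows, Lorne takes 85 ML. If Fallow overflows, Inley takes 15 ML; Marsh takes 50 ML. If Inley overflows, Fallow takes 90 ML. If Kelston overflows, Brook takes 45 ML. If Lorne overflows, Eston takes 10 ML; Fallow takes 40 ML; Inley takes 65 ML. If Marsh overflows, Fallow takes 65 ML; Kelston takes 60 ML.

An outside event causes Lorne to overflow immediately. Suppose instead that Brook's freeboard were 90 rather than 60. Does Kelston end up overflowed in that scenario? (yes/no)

With Brook's freeboard at 90:
Round 1 — Lorne overflows (initial).
  Eston: +10 → 10 < 100
  Fallow: +40 → 40 < 50
  Inley: +65 → 65 ≥ 40
Round 2 — Inley overflows.
  Fallow: +90 → 130 ≥ 50
Round 3 — Fallow overflows.
  Marsh: +50 → 50 < 100
No further overflows.

no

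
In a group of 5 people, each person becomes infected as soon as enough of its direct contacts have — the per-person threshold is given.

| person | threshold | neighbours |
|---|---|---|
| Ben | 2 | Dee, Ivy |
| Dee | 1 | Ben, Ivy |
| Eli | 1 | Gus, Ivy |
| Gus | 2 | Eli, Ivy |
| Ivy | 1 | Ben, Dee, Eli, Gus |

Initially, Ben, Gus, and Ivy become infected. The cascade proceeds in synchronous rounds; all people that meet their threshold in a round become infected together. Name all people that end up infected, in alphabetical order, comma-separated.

Ben, Dee, Eli, Gus, Ivy

Round 1 — Ben, Gus, Ivy become infected (initial).
Round 2 — checking thresholds:
  Dee: 2 of 2 neighbours ≥ 1, becomes infected.
  Eli: 2 of 2 neighbours ≥ 1, becomes infected.
Round 3 — no new infections; cascade stops.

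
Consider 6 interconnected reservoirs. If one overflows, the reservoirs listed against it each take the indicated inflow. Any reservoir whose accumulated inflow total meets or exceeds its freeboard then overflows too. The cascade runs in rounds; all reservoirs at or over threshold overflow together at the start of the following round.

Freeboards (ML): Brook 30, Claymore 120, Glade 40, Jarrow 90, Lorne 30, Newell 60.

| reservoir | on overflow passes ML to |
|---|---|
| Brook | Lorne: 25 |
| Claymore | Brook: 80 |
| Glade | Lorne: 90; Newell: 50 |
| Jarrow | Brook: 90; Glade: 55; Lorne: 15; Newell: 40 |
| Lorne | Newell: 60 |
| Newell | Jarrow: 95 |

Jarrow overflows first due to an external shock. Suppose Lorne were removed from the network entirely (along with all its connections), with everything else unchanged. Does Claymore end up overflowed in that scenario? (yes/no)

no

With Lorne removed:
Round 1 — Jarrow overflows (initial).
  Brook: +90 → 90 ≥ 30
  Glade: +55 → 55 ≥ 40
  Newell: +40 → 40 < 60
Round 2 — Brook, Glade overflow.
  Newell: +50 → 90 ≥ 60
Round 3 — Newell overflows.
No further overflows.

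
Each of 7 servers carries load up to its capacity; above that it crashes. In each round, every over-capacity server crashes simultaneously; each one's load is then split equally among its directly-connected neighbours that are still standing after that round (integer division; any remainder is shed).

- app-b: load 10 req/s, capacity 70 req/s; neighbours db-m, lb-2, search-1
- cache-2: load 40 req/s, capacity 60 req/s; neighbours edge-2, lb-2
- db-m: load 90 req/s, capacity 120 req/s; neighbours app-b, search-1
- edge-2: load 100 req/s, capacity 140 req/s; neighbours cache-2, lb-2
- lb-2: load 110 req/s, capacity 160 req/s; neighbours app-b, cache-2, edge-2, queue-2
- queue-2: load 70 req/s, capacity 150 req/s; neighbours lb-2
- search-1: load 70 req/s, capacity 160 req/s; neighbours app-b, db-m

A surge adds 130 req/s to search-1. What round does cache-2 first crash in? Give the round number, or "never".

4

Round 1 — search-1 at 200 > 160. search-1 crashes.
  search-1 sheds 200 req/s to app-b, db-m: 100 each.
    app-b: 10+100 = 110 > 70
    db-m: 90+100 = 190 > 120
Round 2 — app-b, db-m crash.
  app-b sheds 110 req/s to lb-2: 110 each.
    lb-2: 110+110 = 220 > 160
  db-m sheds 190 req/s: no online neighbours, lost.
Round 3 — lb-2 crashes.
  lb-2 sheds 220 req/s to cache-2, edge-2, queue-2: 73 each (1 lost).
    cache-2: 40+73 = 113 > 60
    edge-2: 100+73 = 173 > 140
    queue-2: 70+73 = 143 ≤ 150
Round 4 — cache-2, edge-2 crash.
  cache-2 sheds 113 req/s: no online neighbours, lost.
  edge-2 sheds 173 req/s: no online neighbours, lost.
No further crashes.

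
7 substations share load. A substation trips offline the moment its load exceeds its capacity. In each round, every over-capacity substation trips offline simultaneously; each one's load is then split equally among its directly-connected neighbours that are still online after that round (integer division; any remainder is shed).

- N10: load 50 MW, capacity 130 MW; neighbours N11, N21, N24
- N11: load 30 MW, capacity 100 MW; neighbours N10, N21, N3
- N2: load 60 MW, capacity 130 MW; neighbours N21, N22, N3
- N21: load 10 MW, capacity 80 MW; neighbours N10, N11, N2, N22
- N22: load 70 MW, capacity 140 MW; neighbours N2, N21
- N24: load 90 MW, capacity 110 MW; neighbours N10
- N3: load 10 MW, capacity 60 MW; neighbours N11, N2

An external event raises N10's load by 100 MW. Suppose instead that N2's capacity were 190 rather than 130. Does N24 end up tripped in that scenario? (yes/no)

With N2's capacity at 190:
Round 1 — N10 at 150 > 130. N10 trips offline.
  N10 sheds 150 MW to N11, N21, N24: 50 each.
    N11: 30+50 = 80 ≤ 100
    N21: 10+50 = 60 ≤ 80
    N24: 90+50 = 140 > 110
Round 2 — N24 trips offline.
  N24 sheds 140 MW: no online neighbours, lost.
No further trips.

yes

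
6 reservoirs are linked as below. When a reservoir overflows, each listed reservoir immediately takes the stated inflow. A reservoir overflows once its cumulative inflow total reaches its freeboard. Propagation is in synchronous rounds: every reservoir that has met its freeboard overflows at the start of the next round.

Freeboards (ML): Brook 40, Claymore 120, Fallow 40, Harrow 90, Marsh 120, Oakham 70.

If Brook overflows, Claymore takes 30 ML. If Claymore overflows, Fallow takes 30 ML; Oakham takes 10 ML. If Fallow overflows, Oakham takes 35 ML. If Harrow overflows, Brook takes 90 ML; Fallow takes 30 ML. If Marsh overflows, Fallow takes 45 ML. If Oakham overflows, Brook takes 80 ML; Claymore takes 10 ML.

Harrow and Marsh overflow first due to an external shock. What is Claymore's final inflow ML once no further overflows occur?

Round 1 — Harrow, Marsh overflow (initial).
  Brook: +90 → 90 ≥ 40
  Fallow: +30+45 → 75 ≥ 40
Round 2 — Brook, Fallow overflow.
  Claymore: +30 → 30 < 120
  Oakham: +35 → 35 < 70
No further overflows.

30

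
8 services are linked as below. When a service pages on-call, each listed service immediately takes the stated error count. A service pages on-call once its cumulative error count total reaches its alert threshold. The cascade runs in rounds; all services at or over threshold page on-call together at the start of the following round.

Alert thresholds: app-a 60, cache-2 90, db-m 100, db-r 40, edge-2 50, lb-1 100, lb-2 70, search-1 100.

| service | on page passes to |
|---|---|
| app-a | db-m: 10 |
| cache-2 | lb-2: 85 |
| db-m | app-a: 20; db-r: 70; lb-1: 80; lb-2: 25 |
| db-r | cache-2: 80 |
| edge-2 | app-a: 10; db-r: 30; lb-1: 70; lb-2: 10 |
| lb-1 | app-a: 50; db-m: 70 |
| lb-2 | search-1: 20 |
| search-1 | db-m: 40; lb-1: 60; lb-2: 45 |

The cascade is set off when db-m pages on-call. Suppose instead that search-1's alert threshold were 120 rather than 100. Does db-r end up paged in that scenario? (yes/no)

yes

With search-1's alert threshold at 120:
Round 1 — db-m pages on-call (initial).
  app-a: +20 → 20 < 60
  db-r: +70 → 70 ≥ 40
  lb-1: +80 → 80 < 100
  lb-2: +25 → 25 < 70
Round 2 — db-r pages on-call.
  cache-2: +80 → 80 < 90
No further pages.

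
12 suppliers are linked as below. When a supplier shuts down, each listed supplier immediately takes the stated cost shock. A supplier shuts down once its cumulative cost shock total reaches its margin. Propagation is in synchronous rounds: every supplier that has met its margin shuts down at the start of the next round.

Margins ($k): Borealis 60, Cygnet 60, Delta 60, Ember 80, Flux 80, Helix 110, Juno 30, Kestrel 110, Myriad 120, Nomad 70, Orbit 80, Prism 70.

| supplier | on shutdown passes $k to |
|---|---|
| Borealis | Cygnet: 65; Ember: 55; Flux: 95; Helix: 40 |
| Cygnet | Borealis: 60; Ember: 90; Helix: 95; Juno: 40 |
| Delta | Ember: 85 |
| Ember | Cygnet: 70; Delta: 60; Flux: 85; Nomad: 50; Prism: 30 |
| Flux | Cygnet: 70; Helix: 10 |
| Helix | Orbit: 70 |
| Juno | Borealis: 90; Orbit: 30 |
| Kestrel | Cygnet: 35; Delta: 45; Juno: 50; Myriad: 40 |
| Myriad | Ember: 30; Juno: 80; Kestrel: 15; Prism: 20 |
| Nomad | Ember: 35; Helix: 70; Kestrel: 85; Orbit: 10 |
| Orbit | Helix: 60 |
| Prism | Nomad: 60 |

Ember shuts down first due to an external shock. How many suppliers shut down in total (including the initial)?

8

Round 1 — Ember shuts down (initial).
  Cygnet: +70 → 70 ≥ 60
  Delta: +60 → 60 ≥ 60
  Flux: +85 → 85 ≥ 80
  Nomad: +50 → 50 < 70
  Prism: +30 → 30 < 70
Round 2 — Cygnet, Delta, Flux shut down.
  Borealis: +60 → 60 ≥ 60
  Helix: +95+10 → 105 < 110
  Juno: +40 → 40 ≥ 30
Round 3 — Borealis, Juno shut down.
  Helix: +40 → 145 ≥ 110
  Orbit: +30 → 30 < 80
Round 4 — Helix shuts down.
  Orbit: +70 → 100 ≥ 80
Round 5 — Orbit shuts down.
No further shutdowns.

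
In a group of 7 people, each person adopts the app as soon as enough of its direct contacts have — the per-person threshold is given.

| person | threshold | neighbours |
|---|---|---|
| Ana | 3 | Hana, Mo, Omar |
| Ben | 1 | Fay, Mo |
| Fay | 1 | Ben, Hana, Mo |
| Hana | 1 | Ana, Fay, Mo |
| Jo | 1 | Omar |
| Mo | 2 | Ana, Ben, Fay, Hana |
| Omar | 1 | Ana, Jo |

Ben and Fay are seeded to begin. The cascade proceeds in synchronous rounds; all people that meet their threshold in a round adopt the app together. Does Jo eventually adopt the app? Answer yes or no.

Round 1 — Ben, Fay adopt the app (initial).
Round 2 — checking thresholds:
  Hana: 1 of 3 neighbours ≥ 1, adopts the app.
  Mo: 2 of 4 neighbours ≥ 2, adopts the app.
Round 3 — no new adoptions; cascade stops.

no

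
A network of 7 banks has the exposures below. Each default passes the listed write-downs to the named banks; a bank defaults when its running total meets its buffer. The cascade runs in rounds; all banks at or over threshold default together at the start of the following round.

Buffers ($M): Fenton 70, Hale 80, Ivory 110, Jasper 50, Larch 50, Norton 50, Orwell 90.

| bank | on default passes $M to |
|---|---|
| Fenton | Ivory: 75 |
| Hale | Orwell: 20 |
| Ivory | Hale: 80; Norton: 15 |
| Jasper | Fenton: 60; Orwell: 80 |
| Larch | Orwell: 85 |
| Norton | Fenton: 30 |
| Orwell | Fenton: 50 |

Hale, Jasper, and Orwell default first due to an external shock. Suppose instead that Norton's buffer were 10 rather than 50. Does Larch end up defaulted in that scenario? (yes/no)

With Norton's buffer at 10:
Round 1 — Hale, Jasper, Orwell default (initial).
  Fenton: +60+50 → 110 ≥ 70
Round 2 — Fenton defaults.
  Ivory: +75 → 75 < 110
No further defaults.

no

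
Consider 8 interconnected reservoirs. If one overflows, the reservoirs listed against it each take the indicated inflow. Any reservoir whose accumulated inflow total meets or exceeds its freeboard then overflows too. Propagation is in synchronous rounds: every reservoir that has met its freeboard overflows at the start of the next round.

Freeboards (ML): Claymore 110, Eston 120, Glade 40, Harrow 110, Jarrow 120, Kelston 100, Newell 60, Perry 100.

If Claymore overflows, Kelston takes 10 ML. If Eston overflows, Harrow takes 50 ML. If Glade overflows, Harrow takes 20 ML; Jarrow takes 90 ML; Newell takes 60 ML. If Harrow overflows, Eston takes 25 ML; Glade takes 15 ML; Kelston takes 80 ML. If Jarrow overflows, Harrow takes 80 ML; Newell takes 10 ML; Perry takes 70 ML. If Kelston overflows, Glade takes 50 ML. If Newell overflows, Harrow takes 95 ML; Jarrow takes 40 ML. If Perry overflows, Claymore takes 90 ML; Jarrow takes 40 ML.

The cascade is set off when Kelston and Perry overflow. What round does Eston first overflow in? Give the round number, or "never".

Round 1 — Kelston, Perry overflow (initial).
  Claymore: +90 → 90 < 110
  Glade: +50 → 50 ≥ 40
  Jarrow: +40 → 40 < 120
Round 2 — Glade overflows.
  Harrow: +20 → 20 < 110
  Jarrow: +90 → 130 ≥ 120
  Newell: +60 → 60 ≥ 60
Round 3 — Jarrow, Newell overflow.
  Harrow: +80+95 → 195 ≥ 110
Round 4 — Harrow overflows.
  Eston: +25 → 25 < 120
No further overflows.

never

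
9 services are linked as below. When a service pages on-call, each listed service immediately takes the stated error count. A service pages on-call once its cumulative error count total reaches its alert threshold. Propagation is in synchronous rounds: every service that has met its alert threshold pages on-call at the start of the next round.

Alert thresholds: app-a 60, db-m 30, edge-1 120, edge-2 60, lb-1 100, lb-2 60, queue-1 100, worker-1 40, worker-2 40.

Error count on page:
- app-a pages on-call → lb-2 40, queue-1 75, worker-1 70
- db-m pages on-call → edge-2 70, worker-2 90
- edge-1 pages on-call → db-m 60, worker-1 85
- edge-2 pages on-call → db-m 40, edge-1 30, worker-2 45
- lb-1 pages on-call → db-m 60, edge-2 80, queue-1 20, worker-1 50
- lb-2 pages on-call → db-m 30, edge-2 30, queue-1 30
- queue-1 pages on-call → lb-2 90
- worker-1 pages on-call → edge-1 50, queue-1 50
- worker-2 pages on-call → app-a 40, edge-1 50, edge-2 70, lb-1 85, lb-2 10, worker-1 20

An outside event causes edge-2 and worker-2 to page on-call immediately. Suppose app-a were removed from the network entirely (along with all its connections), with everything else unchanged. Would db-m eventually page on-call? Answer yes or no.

yes

With app-a removed:
Round 1 — edge-2, worker-2 page on-call (initial).
  db-m: +40 → 40 ≥ 30
  edge-1: +30+50 → 80 < 120
  lb-1: +85 → 85 < 100
  lb-2: +10 → 10 < 60
  worker-1: +20 → 20 < 40
Round 2 — db-m pages on-call.
No further pages.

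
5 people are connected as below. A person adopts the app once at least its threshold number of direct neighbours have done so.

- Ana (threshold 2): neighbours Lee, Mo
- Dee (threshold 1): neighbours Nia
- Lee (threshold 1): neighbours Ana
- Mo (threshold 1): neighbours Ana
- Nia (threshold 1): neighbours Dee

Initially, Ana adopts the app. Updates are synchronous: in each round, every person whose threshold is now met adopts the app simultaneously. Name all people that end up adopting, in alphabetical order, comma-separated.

Round 1 — Ana adopts the app (initial).
Round 2 — checking thresholds:
  Lee: 1 of 1 neighbours ≥ 1, adopts the app.
  Mo: 1 of 1 neighbours ≥ 1, adopts the app.
Round 3 — no new adoptions; cascade stops.

Ana, Lee, Mo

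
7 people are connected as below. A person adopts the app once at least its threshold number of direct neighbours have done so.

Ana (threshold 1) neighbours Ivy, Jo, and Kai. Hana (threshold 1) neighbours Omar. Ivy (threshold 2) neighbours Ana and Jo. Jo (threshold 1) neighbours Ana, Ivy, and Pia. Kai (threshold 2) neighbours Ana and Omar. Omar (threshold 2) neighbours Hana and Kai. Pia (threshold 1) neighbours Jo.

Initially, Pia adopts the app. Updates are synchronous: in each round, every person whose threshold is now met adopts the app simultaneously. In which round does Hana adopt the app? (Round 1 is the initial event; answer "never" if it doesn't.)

Round 1 — Pia adopts the app (initial).
Round 2 — checking thresholds:
  Jo: 1 of 3 neighbours ≥ 1, adopts the app.
Round 3 — checking thresholds:
  Ana: 1 of 3 neighbours ≥ 1, adopts the app.
  Ivy: 1 of 2 neighbours < 2, not yet.
Round 4 — checking thresholds:
  Ivy: 2 of 2 neighbours ≥ 2, adopts the app.
  Kai: 1 of 2 neighbours < 2, not yet.
Round 5 — no new adoptions; cascade stops.

never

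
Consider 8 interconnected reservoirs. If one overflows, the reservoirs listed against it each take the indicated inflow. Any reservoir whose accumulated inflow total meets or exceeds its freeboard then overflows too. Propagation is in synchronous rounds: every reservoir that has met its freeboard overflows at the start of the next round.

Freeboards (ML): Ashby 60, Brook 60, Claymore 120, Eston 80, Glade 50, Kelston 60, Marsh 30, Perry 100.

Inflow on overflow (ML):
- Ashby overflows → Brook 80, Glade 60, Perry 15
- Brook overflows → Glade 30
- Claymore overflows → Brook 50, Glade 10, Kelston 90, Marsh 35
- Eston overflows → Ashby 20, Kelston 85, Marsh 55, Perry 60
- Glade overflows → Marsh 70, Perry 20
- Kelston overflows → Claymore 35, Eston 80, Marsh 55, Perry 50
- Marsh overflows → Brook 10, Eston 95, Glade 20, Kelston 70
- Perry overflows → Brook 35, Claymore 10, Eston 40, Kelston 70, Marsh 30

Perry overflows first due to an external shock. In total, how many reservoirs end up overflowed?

Round 1 — Perry overflows (initial).
  Brook: +35 → 35 < 60
  Claymore: +10 → 10 < 120
  Eston: +40 → 40 < 80
  Kelston: +70 → 70 ≥ 60
  Marsh: +30 → 30 ≥ 30
Round 2 — Kelston, Marsh overflow.
  Brook: +10 → 45 < 60
  Claymore: +35 → 45 < 120
  Eston: +80+95 → 215 ≥ 80
  Glade: +20 → 20 < 50
Round 3 — Eston overflows.
  Ashby: +20 → 20 < 60
No further overflows.

4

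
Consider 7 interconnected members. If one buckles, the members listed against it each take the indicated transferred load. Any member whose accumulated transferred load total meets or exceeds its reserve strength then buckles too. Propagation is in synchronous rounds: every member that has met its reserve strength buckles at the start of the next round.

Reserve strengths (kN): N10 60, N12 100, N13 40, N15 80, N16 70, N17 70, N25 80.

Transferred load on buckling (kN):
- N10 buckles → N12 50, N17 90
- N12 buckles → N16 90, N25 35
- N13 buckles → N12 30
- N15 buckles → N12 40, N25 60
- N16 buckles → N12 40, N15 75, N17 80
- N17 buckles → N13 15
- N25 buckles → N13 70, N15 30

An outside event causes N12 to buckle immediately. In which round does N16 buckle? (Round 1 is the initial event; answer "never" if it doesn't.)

Round 1 — N12 buckles (initial).
  N16: +90 → 90 ≥ 70
  N25: +35 → 35 < 80
Round 2 — N16 buckles.
  N15: +75 → 75 < 80
  N17: +80 → 80 ≥ 70
Round 3 — N17 buckles.
  N13: +15 → 15 < 40
No further bucklings.

2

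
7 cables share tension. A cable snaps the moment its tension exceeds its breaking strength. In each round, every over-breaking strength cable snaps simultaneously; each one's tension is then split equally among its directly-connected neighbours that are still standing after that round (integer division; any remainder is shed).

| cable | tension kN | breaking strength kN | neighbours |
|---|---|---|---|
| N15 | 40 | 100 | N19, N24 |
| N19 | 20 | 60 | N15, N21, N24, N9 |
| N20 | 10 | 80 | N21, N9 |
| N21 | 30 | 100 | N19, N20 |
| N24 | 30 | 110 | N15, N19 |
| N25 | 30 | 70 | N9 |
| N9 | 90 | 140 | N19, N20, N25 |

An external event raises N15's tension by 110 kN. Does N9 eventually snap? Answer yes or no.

Round 1 — N15 at 150 > 100. N15 snaps.
  N15 sheds 150 kN to N19, N24: 75 each.
    N19: 20+75 = 95 > 60
    N24: 30+75 = 105 ≤ 110
Round 2 — N19 snaps.
  N19 sheds 95 kN to N21, N24, N9: 31 each (2 lost).
    N21: 30+31 = 61 ≤ 100
    N24: 105+31 = 136 > 110
    N9: 90+31 = 121 ≤ 140
Round 3 — N24 snaps.
  N24 sheds 136 kN: no online neighbours, lost.
No further breaks.

no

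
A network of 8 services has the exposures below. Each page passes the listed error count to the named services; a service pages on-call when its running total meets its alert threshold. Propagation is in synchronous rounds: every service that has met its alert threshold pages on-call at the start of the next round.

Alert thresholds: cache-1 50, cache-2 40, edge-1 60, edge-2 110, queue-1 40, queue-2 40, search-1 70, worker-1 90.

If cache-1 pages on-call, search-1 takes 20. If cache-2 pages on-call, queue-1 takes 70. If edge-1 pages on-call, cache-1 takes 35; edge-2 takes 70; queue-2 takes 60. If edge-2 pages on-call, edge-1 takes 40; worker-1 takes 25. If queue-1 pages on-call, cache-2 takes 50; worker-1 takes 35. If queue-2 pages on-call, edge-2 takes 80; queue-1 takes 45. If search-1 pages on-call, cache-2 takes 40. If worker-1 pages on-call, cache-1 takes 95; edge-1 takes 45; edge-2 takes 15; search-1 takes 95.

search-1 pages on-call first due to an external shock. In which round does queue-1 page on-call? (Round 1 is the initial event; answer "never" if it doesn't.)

3

Round 1 — search-1 pages on-call (initial).
  cache-2: +40 → 40 ≥ 40
Round 2 — cache-2 pages on-call.
  queue-1: +70 → 70 ≥ 40
Round 3 — queue-1 pages on-call.
  worker-1: +35 → 35 < 90
No further pages.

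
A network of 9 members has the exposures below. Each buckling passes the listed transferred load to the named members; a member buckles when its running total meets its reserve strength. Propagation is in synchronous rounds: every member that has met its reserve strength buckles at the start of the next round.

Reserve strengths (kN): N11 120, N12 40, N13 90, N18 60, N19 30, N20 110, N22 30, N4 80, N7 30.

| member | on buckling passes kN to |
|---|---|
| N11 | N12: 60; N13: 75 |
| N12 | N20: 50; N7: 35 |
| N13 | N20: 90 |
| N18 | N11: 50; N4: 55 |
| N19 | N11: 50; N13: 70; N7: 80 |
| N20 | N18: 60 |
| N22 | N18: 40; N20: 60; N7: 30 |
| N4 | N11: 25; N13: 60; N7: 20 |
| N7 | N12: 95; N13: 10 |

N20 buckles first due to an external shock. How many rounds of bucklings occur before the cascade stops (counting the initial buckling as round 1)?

Round 1 — N20 buckles (initial).
  N18: +60 → 60 ≥ 60
Round 2 — N18 buckles.
  N11: +50 → 50 < 120
  N4: +55 → 55 < 80
No further bucklings.

2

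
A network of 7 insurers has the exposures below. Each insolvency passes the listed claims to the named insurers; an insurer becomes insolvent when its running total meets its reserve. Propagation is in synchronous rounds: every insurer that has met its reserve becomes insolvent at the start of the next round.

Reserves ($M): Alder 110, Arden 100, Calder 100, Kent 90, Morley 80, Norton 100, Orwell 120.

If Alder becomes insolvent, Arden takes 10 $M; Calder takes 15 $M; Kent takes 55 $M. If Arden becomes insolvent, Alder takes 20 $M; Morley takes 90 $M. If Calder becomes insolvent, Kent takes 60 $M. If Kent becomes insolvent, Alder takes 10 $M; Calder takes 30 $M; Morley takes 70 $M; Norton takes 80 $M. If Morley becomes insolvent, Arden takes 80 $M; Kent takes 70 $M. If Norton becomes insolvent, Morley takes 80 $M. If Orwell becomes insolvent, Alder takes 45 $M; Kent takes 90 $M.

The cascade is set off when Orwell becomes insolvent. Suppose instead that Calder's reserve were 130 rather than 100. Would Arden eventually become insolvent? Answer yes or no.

With Calder's reserve at 130:
Round 1 — Orwell becomes insolvent (initial).
  Alder: +45 → 45 < 110
  Kent: +90 → 90 ≥ 90
Round 2 — Kent becomes insolvent.
  Alder: +10 → 55 < 110
  Calder: +30 → 30 < 130
  Morley: +70 → 70 < 80
  Norton: +80 → 80 < 100
No further insolvencies.

no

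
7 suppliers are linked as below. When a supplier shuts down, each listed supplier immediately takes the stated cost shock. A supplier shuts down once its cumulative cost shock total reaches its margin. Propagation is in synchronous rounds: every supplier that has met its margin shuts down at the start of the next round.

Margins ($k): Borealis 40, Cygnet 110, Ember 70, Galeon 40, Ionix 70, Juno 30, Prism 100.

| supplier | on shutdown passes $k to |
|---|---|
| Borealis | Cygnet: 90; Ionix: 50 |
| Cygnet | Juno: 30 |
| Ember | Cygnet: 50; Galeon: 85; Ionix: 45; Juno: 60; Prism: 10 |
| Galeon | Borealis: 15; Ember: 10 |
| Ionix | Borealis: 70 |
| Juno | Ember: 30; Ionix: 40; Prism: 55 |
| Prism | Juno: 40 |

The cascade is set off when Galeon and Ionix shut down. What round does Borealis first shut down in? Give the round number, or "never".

Round 1 — Galeon, Ionix shut down (initial).
  Borealis: +15+70 → 85 ≥ 40
  Ember: +10 → 10 < 70
Round 2 — Borealis shuts down.
  Cygnet: +90 → 90 < 110
No further shutdowns.

2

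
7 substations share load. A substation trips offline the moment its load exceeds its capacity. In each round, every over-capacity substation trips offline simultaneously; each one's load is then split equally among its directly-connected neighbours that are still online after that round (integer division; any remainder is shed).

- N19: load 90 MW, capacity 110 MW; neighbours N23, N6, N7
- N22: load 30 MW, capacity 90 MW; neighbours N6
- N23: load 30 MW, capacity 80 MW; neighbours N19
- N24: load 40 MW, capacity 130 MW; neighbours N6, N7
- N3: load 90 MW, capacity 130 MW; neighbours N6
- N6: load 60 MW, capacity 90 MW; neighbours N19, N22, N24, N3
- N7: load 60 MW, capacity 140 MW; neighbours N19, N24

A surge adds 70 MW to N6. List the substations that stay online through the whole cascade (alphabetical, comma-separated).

N22, N24, N3, N7

Round 1 — N6 at 130 > 90. N6 trips offline.
  N6 sheds 130 MW to N19, N22, N24, N3: 32 each (2 lost).
    N19: 90+32 = 122 > 110
    N22: 30+32 = 62 ≤ 90
    N24: 40+32 = 72 ≤ 130
    N3: 90+32 = 122 ≤ 130
Round 2 — N19 trips offline.
  N19 sheds 122 MW to N23, N7: 61 each.
    N23: 30+61 = 91 > 80
    N7: 60+61 = 121 ≤ 140
Round 3 — N23 trips offline.
  N23 sheds 91 MW: no online neighbours, lost.
No further trips.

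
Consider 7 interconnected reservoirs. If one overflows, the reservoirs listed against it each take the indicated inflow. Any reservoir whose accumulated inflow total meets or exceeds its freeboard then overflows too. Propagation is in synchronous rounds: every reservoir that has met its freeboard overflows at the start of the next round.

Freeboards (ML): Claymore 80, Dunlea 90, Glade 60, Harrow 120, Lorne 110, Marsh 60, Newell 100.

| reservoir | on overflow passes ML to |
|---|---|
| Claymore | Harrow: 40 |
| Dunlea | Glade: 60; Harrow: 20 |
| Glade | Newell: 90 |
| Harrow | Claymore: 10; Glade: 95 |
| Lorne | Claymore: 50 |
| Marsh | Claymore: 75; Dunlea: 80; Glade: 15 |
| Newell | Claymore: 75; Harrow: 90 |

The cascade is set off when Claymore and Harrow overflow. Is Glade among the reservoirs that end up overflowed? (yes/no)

yes

Round 1 — Claymore, Harrow overflow (initial).
  Glade: +95 → 95 ≥ 60
Round 2 — Glade overflows.
  Newell: +90 → 90 < 100
No further overflows.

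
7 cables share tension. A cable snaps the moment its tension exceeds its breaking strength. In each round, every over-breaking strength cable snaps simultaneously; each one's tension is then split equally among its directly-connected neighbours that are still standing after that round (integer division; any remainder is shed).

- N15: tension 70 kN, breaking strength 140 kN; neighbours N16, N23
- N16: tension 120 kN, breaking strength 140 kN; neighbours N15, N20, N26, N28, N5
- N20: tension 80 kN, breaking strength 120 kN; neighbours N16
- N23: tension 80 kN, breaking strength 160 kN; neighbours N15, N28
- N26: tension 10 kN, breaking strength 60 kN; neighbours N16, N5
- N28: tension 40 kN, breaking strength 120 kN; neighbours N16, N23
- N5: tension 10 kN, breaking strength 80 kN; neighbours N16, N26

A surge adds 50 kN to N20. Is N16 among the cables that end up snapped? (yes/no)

Round 1 — N20 at 130 > 120. N20 snaps.
  N20 sheds 130 kN to N16: 130 each.
    N16: 120+130 = 250 > 140
Round 2 — N16 snaps.
  N16 sheds 250 kN to N15, N26, N28, N5: 62 each (2 lost).
    N15: 70+62 = 132 ≤ 140
    N26: 10+62 = 72 > 60
    N28: 40+62 = 102 ≤ 120
    N5: 10+62 = 72 ≤ 80
Round 3 — N26 snaps.
  N26 sheds 72 kN to N5: 72 each.
    N5: 72+72 = 144 > 80
Round 4 — N5 snaps.
  N5 sheds 144 kN: no online neighbours, lost.
No further breaks.

yes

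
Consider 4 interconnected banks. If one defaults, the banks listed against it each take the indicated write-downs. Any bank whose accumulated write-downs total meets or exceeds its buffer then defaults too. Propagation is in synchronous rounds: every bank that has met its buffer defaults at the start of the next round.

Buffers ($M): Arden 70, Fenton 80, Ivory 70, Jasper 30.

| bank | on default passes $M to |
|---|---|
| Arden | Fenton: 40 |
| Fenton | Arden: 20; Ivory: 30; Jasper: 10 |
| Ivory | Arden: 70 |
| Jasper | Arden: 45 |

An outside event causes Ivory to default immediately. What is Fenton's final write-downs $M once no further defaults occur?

40

Round 1 — Ivory defaults (initial).
  Arden: +70 → 70 ≥ 70
Round 2 — Arden defaults.
  Fenton: +40 → 40 < 80
No further defaults.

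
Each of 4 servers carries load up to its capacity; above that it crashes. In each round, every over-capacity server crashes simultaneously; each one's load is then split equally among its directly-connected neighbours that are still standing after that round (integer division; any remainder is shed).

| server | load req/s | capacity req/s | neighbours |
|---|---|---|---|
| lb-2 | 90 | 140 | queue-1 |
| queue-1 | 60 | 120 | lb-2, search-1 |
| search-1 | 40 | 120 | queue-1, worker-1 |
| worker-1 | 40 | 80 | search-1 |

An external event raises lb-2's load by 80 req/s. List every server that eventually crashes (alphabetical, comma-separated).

lb-2, queue-1, search-1, worker-1

Round 1 — lb-2 at 170 > 140. lb-2 crashes.
  lb-2 sheds 170 req/s to queue-1: 170 each.
    queue-1: 60+170 = 230 > 120
Round 2 — queue-1 crashes.
  queue-1 sheds 230 req/s to search-1: 230 each.
    search-1: 40+230 = 270 > 120
Round 3 — search-1 crashes.
  search-1 sheds 270 req/s to worker-1: 270 each.
    worker-1: 40+270 = 310 > 80
Round 4 — worker-1 crashes.
  worker-1 sheds 310 req/s: no online neighbours, lost.
No further crashes.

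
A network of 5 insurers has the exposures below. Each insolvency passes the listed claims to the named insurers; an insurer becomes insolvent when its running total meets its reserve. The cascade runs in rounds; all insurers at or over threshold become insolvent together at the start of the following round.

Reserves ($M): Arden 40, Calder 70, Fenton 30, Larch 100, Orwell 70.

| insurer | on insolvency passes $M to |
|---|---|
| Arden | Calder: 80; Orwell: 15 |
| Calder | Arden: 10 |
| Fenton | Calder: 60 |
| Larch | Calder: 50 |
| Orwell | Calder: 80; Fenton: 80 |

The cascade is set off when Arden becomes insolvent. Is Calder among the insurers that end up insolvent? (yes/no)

Round 1 — Arden becomes insolvent (initial).
  Calder: +80 → 80 ≥ 70
  Orwell: +15 → 15 < 70
Round 2 — Calder becomes insolvent.
No further insolvencies.

yes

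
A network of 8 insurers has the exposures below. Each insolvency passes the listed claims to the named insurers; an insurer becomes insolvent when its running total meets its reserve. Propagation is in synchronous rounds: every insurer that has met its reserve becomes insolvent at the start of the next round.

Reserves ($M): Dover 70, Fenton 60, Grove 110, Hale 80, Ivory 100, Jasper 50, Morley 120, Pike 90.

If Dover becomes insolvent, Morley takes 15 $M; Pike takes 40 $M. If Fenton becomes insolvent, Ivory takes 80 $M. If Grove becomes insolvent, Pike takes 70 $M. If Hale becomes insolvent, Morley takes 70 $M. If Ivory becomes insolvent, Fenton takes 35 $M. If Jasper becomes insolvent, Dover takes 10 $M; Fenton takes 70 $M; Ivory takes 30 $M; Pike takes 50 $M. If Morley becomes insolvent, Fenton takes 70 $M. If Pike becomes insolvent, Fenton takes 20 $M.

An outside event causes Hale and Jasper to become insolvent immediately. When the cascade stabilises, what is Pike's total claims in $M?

50

Round 1 — Hale, Jasper become insolvent (initial).
  Dover: +10 → 10 < 70
  Fenton: +70 → 70 ≥ 60
  Ivory: +30 → 30 < 100
  Morley: +70 → 70 < 120
  Pike: +50 → 50 < 90
Round 2 — Fenton becomes insolvent.
  Ivory: +80 → 110 ≥ 100
Round 3 — Ivory becomes insolvent.
No further insolvencies.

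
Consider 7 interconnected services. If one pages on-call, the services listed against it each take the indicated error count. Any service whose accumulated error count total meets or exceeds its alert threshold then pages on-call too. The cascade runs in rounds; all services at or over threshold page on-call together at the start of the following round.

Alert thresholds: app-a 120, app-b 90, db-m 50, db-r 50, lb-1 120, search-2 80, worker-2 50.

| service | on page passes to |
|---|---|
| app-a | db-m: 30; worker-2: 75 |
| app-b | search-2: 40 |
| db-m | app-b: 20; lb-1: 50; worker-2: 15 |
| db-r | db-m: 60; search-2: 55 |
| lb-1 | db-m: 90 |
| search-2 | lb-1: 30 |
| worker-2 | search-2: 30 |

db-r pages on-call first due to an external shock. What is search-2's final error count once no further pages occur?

55

Round 1 — db-r pages on-call (initial).
  db-m: +60 → 60 ≥ 50
  search-2: +55 → 55 < 80
Round 2 — db-m pages on-call.
  app-b: +20 → 20 < 90
  lb-1: +50 → 50 < 120
  worker-2: +15 → 15 < 50
No further pages.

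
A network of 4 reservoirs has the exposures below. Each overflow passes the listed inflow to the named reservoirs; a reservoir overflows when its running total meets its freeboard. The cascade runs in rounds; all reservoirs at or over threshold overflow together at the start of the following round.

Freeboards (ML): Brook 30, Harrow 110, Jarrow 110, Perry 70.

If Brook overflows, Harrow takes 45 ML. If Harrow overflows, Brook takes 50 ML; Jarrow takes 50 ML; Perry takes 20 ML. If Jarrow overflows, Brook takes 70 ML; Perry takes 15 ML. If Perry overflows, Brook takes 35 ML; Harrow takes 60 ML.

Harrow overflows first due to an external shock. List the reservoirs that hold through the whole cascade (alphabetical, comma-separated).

Jarrow, Perry

Round 1 — Harrow overflows (initial).
  Brook: +50 → 50 ≥ 30
  Jarrow: +50 → 50 < 110
  Perry: +20 → 20 < 70
Round 2 — Brook overflows.
No further overflows.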